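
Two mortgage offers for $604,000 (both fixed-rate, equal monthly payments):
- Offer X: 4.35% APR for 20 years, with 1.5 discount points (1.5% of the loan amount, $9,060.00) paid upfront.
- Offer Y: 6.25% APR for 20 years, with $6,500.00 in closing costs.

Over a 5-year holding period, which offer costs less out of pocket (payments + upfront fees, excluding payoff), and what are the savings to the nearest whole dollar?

Offer X by $35,980

Offer X: monthly rate = 4.35%/12 = 0.0036250; payment = 604,000 × 0.0036250 / (1 − (1+0.0036250)^−240) = $3,772.47.
Offer Y: at 6.25% the monthly rate is 0.0052083, so the payment is 604,000 × 0.0052083 / (1 − 1.0052083^−240) = $4,414.81.
Over 60 months: Offer X costs 60 × $3,772.47 + $9,060.00 = $235,408.20; Offer Y costs 60 × $4,414.81 + $6,500.00 = $271,388.60.
Offer X is cheaper by $271,388.60 − $235,408.20 = $35,980.40.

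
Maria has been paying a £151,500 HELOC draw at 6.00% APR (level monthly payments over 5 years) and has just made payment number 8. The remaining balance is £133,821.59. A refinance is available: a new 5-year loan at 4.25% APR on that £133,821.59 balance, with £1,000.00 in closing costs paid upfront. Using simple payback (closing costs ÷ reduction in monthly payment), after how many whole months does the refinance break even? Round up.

3 months

Current payment = 151,500 × 6%/12 / (1 − (1+0.0050000)^−60) = £2,928.92.
Refinanced payment = 133,821.59 × 0.0035417 / (1 − (1+0.0035417)^−60) = £2,479.65.
Monthly savings = £2,928.92 − £2,479.65 = £449.27.
Break-even = £1,000.00 / £449.27 = 2.23 → 3 months.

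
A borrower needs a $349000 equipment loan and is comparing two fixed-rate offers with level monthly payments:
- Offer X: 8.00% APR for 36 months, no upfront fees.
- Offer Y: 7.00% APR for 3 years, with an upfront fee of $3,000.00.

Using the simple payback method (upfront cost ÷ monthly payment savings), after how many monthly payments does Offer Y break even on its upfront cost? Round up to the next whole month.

19 months

Offer X: at 8.00% the monthly rate is 0.0066667, so the payment is 349,000 × 0.0066667 / (1 − 1.0066667^−36) = $10,936.39.
Offer Y: at 7.00% the monthly rate is 0.0058333, so the payment is 349,000 × 0.0058333 / (1 − 1.0058333^−36) = $10,776.11.
Monthly savings = $10,936.39 − $10,776.11 = $160.28.
Break-even = $3,000.00 / $160.28 = 18.72 → 19 months.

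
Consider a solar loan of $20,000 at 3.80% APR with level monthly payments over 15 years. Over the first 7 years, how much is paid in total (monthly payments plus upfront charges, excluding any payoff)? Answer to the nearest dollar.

$12,259

Monthly rate = 3.8%/12 = 0.0031667; payment = 20,000 × 0.0031667 / (1 − (1+0.0031667)^−180) = $145.94.
Total outlay = 84 × $145.94 = $12,258.96.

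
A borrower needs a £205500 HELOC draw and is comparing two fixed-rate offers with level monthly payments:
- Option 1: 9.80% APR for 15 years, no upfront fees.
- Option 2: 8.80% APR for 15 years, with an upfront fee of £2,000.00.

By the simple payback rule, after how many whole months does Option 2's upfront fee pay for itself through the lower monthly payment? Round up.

Option 1: monthly rate = 9.8%/12 = 0.0081667; payment = 205,500 × 0.0081667 / (1 − (1+0.0081667)^−180) = £2,183.24.
Option 2: monthly rate = 8.8%/12 = 0.0073333; payment = 205,500 × 0.0073333 / (1 − (1+0.0073333)^−180) = £2,059.94.
Monthly savings = £2,183.24 − £2,059.94 = £123.30.
Break-even = £2,000.00 / £123.30 = 16.22 → 17 months.

17 months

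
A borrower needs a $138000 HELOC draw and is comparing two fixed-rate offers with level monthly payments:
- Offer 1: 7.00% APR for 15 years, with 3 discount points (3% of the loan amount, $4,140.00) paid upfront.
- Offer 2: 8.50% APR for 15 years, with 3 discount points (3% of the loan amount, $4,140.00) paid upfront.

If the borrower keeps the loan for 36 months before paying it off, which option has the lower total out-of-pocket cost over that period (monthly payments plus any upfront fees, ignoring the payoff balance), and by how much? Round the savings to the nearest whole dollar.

Offer 1 by $4,268

Offer 1: at 7.00% the monthly rate is 0.0058333, so the payment is 138,000 × 0.0058333 / (1 − 1.0058333^−180) = $1,240.38.
Offer 2: at 8.50% the monthly rate is 0.0070833, so the payment is 138,000 × 0.0070833 / (1 − 1.0070833^−180) = $1,358.94.
Over 36 months: Offer 1 costs 36 × $1,240.38 + $4,140.00 = $48,793.68; Offer 2 costs 36 × $1,358.94 + $4,140.00 = $53,061.84.
Offer 1 is cheaper by $53,061.84 − $48,793.68 = $4,268.16.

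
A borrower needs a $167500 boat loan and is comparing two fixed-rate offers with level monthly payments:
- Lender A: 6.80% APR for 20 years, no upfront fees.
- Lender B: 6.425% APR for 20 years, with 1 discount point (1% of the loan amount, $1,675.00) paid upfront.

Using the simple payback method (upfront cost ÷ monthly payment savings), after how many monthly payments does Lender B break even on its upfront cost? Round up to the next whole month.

46 months

Lender A: at 6.80% the monthly rate is 0.0056667, so the payment is 167,500 × 0.0056667 / (1 − 1.0056667^−240) = $1,278.59.
Lender B: at 6.425% the monthly rate is 0.0053542, so the payment is 167,500 × 0.0053542 / (1 − 1.0053542^−240) = $1,241.45.
Monthly savings = $1,278.59 − $1,241.45 = $37.14.
Break-even = $1,675.00 / $37.14 = 45.10 → 46 months.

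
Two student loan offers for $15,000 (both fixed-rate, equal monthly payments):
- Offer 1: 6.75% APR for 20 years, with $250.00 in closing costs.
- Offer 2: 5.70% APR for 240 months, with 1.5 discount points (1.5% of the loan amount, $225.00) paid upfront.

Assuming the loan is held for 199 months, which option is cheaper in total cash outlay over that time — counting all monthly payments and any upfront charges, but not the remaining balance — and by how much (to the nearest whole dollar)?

Offer 2 by $1,850

Offer 1: monthly rate = 6.75%/12 = 0.0056250; payment = 15,000 × 0.0056250 / (1 − (1+0.0056250)^−240) = $114.05.
Offer 2: at 5.70% the monthly rate is 0.0047500, so the payment is 15,000 × 0.0047500 / (1 − 1.0047500^−240) = $104.88.
Over 199 months: Offer 1 costs 199 × $114.05 + $250.00 = $22,945.95; Offer 2 costs 199 × $104.88 + $225.00 = $21,096.12.
Offer 2 is cheaper by $22,945.95 − $21,096.12 = $1,849.83.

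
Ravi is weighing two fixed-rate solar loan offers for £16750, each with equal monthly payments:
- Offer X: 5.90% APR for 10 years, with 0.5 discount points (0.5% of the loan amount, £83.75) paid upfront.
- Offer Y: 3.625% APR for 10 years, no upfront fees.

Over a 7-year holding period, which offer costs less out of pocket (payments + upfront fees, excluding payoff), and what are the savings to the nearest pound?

Offer X: monthly rate = 5.9%/12 = 0.0049167; payment = 16,750 × 0.0049167 / (1 − (1+0.0049167)^−120) = £185.12.
Offer Y: monthly rate = 3.625%/12 = 0.0030208; payment = 16,750 × 0.0030208 / (1 − (1+0.0030208)^−120) = £166.62.
Over 84 months: Offer X costs 84 × £185.12 + £83.75 = £15,633.83; Offer Y costs 84 × £166.62 = £13,996.08.
Offer Y is cheaper by £15,633.83 − £13,996.08 = £1,637.75.

Offer Y by £1,638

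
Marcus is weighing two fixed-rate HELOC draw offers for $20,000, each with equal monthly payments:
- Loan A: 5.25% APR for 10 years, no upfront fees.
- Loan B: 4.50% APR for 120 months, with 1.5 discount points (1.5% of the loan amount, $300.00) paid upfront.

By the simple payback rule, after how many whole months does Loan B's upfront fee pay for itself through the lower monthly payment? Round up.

Loan A: monthly rate = 5.25%/12 = 0.0043750; payment = 20,000 × 0.0043750 / (1 − (1+0.0043750)^−120) = $214.58.
Loan B: at 4.50% the monthly rate is 0.0037500, so the payment is 20,000 × 0.0037500 / (1 − 1.0037500^−120) = $207.28.
Monthly savings = $214.58 − $207.28 = $7.30.
Break-even = $300.00 / $7.30 = 41.10 → 42 months.

42 months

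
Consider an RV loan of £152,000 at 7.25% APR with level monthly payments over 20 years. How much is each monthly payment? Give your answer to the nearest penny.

£1,201.37

At 7.25% the monthly rate is 0.0060417, so the payment is 152,000 × 0.0060417 / (1 − 1.0060417^−240) = £1,201.37.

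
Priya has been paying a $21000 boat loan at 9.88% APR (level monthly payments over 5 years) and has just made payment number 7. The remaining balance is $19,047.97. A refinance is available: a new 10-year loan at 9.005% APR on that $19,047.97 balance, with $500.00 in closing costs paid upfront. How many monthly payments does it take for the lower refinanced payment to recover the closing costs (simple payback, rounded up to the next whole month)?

3 months

Current payment = 21,000 × 9.88%/12 / (1 − (1+0.0082333)^−60) = $444.95.
Refinanced payment = 19,047.97 × 0.0075042 / (1 − (1+0.0075042)^−120) = $241.34.
Monthly savings = $444.95 − $241.34 = $203.61.
Break-even = $500.00 / $203.61 = 2.46 → 3 months.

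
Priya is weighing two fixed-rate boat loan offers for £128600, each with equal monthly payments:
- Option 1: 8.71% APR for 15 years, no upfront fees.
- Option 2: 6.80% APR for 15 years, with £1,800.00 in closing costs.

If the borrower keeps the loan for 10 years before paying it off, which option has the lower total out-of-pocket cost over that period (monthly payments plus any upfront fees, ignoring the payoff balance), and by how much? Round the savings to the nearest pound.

Option 2 by £15,083

Option 1: at 8.71% the monthly rate is 0.0072583, so the payment is 128,600 × 0.0072583 / (1 − 1.0072583^−180) = £1,282.25.
Option 2: monthly rate = 6.8%/12 = 0.0056667; payment = 128,600 × 0.0056667 / (1 − (1+0.0056667)^−180) = £1,141.56.
Over 120 months: Option 1 costs 120 × £1,282.25 = £153,870.00; Option 2 costs 120 × £1,141.56 + £1,800.00 = £138,787.20.
Option 2 is cheaper by £153,870.00 − £138,787.20 = £15,082.80.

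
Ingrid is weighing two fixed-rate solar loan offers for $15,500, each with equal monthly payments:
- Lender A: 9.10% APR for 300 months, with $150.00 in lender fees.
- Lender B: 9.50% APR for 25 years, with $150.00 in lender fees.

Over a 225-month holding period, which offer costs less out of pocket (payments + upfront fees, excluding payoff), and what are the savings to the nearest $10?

Lender A: monthly rate = 9.1%/12 = 0.0075833; payment = 15,500 × 0.0075833 / (1 − (1+0.0075833)^−300) = $131.14.
Lender B: at 9.50% the monthly rate is 0.0079167, so the payment is 15,500 × 0.0079167 / (1 − 1.0079167^−300) = $135.42.
Over 225 months: Lender A costs 225 × $131.14 + $150.00 = $29,656.50; Lender B costs 225 × $135.42 + $150.00 = $30,619.50.
Lender A is cheaper by $30,619.50 − $29,656.50 = $963.00.

Lender A by $960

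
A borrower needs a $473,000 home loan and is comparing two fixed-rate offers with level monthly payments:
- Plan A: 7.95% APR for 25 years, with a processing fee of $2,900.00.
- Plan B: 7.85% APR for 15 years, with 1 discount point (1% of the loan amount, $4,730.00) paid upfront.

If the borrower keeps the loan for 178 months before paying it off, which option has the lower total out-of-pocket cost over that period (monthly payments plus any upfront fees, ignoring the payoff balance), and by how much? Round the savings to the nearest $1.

Plan A: at 7.95% the monthly rate is 0.0066250, so the payment is 473,000 × 0.0066250 / (1 − 1.0066250^−300) = $3,635.04.
Plan B: monthly rate = 7.85%/12 = 0.0065417; payment = 473,000 × 0.0065417 / (1 − (1+0.0065417)^−180) = $4,479.37.
Over 178 months: Plan A costs 178 × $3,635.04 + $2,900.00 = $649,937.12; Plan B costs 178 × $4,479.37 + $4,730.00 = $802,057.86.
Plan A is cheaper by $802,057.86 − $649,937.12 = $152,120.74.

Plan A by $152,121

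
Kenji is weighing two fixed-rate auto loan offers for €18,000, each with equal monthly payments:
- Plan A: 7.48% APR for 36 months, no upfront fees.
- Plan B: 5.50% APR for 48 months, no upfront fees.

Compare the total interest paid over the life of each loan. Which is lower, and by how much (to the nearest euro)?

Plan B by €57

Plan A: at 7.48% the monthly rate is 0.0062333, so the payment is 18,000 × 0.0062333 / (1 − 1.0062333^−36) = €559.75.
Total interest on Plan A = 36 × €559.75 − €18,000 = €2,151.00.
Plan B: at 5.50% the monthly rate is 0.0045833, so the payment is 18,000 × 0.0045833 / (1 − 1.0045833^−48) = €418.62.
Total interest on Plan B = 48 × €418.62 − €18,000 = €2,093.76.
Plan B is lower by €57.24.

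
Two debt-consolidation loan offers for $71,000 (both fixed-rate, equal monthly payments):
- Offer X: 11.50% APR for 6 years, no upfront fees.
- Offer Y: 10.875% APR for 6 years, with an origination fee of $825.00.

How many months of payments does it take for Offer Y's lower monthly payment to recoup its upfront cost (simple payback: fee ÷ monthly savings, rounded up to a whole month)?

37 months

Offer X: at 11.50% the monthly rate is 0.0095833, so the payment is 71,000 × 0.0095833 / (1 − 1.0095833^−72) = $1,369.67.
Offer Y: at 10.875% the monthly rate is 0.0090625, so the payment is 71,000 × 0.0090625 / (1 − 1.0090625^−72) = $1,346.88.
Monthly savings = $1,369.67 − $1,346.88 = $22.79.
Break-even = $825.00 / $22.79 = 36.20 → 37 months.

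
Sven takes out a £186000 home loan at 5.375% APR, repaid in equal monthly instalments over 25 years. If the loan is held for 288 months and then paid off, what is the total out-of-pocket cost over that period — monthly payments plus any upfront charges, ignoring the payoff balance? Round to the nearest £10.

At 5.375% the monthly rate is 0.0044792, so the payment is 186,000 × 0.0044792 / (1 − 1.0044792^−300) = £1,128.36.
Total outlay = 288 × £1,128.36 = £324,967.68.

£324,970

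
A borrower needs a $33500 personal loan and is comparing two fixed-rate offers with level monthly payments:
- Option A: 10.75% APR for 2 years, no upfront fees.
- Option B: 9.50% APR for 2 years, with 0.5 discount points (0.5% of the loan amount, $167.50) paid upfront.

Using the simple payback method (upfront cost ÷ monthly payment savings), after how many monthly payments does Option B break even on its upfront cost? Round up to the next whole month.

9 months

Option A: at 10.75% the monthly rate is 0.0089583, so the payment is 33,500 × 0.0089583 / (1 − 1.0089583^−24) = $1,557.48.
Option B: at 9.50% the monthly rate is 0.0079167, so the payment is 33,500 × 0.0079167 / (1 − 1.0079167^−24) = $1,538.14.
Monthly savings = $1,557.48 − $1,538.14 = $19.34.
Break-even = $167.50 / $19.34 = 8.66 → 9 months.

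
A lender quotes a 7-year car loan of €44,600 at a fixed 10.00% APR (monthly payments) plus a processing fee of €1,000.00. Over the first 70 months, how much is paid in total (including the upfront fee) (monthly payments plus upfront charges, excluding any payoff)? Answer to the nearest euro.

€52,829

At 10.00% the monthly rate is 0.0083333, so the payment is 44,600 × 0.0083333 / (1 − 1.0083333^−84) = €740.41.
Total outlay = 70 × €740.41 + €1,000.00 = €52,828.70.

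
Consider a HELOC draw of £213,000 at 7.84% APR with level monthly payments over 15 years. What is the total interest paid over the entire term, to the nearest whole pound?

£149,864

Monthly rate = 7.84%/12 = 0.0065333; payment = 213,000 × 0.0065333 / (1 − (1+0.0065333)^−180) = £2,015.91.
Total paid = 180 × £2,015.91 = £362,863.80; interest = £362,863.80 − £213,000 = £149,863.80.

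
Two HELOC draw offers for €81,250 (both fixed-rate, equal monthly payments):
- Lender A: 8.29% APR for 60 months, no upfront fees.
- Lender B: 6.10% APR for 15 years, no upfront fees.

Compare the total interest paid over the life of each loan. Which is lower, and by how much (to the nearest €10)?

Lender A: monthly rate = 8.29%/12 = 0.0069083; payment = 81,250 × 0.0069083 / (1 − (1+0.0069083)^−60) = €1,658.76.
Total interest on Lender A = 60 × €1,658.76 − €81,250 = €18,275.60.
Lender B: at 6.10% the monthly rate is 0.0050833, so the payment is 81,250 × 0.0050833 / (1 − 1.0050833^−180) = €690.03.
Total interest on Lender B = 180 × €690.03 − €81,250 = €42,955.40.
Lender A is lower by €24,679.80.

Lender A by €24,680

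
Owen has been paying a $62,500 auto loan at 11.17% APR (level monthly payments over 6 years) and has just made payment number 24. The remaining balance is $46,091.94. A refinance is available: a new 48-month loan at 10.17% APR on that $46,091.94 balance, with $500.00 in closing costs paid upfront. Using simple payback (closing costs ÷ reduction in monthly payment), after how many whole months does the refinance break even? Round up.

Current payment = 62,500 × 11.17%/12 / (1 − (1+0.0093083)^−72) = $1,195.08.
Refinanced payment = 46,091.94 × 0.0084750 / (1 − (1+0.0084750)^−48) = $1,172.78.
Monthly savings = $1,195.08 − $1,172.78 = $22.30.
Break-even = $500.00 / $22.30 = 22.42 → 23 months.

23 months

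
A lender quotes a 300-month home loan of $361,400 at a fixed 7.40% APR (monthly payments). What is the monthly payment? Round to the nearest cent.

$2,647.25

At 7.40% the monthly rate is 0.0061667, so the payment is 361,400 × 0.0061667 / (1 − 1.0061667^−300) = $2,647.25.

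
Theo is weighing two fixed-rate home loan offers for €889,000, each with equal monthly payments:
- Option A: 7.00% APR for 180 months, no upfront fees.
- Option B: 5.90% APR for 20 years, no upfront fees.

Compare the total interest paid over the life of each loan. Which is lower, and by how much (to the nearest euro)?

Option A by €77,989

Option A: at 7.00% the monthly rate is 0.0058333, so the payment is 889,000 × 0.0058333 / (1 − 1.0058333^−180) = €7,990.58.
Total interest on Option A = 180 × €7,990.58 − €889,000 = €549,304.40.
Option B: at 5.90% the monthly rate is 0.0049167, so the payment is 889,000 × 0.0049167 / (1 − 1.0049167^−240) = €6,317.89.
Total interest on Option B = 240 × €6,317.89 − €889,000 = €627,293.60.
Option A is lower by €77,989.20.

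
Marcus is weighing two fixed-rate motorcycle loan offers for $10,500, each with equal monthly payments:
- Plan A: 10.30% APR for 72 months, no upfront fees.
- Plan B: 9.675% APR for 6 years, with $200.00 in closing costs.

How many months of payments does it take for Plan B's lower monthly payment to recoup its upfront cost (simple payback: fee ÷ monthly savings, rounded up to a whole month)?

Plan A: at 10.30% the monthly rate is 0.0085833, so the payment is 10,500 × 0.0085833 / (1 − 1.0085833^−72) = $196.11.
Plan B: at 9.675% the monthly rate is 0.0080625, so the payment is 10,500 × 0.0080625 / (1 − 1.0080625^−72) = $192.80.
Monthly savings = $196.11 − $192.80 = $3.31.
Break-even = $200.00 / $3.31 = 60.42 → 61 months.

61 months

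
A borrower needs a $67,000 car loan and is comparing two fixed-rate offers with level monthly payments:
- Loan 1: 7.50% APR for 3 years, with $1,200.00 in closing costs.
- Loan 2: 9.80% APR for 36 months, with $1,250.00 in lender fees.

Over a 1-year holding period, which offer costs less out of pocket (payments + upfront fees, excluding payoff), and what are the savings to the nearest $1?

Loan 1 by $908

Loan 1: monthly rate = 7.5%/12 = 0.0062500; payment = 67,000 × 0.0062500 / (1 − (1+0.0062500)^−36) = $2,084.12.
Loan 2: at 9.80% the monthly rate is 0.0081667, so the payment is 67,000 × 0.0081667 / (1 − 1.0081667^−36) = $2,155.62.
Over 12 months: Loan 1 costs 12 × $2,084.12 + $1,200.00 = $26,209.44; Loan 2 costs 12 × $2,155.62 + $1,250.00 = $27,117.44.
Loan 1 is cheaper by $27,117.44 − $26,209.44 = $908.00.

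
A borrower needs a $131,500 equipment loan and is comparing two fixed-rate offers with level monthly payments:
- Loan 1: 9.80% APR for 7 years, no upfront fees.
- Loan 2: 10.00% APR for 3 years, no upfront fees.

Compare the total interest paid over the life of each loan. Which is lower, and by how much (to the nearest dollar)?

Loan 1: monthly rate = 9.8%/12 = 0.0081667; payment = 131,500 × 0.0081667 / (1 − (1+0.0081667)^−84) = $2,169.49.
Total interest on Loan 1 = 84 × $2,169.49 − $131,500 = $50,737.16.
Loan 2: monthly rate = 10%/12 = 0.0083333; payment = 131,500 × 0.0083333 / (1 − (1+0.0083333)^−36) = $4,243.14.
Total interest on Loan 2 = 36 × $4,243.14 − $131,500 = $21,253.04.
Loan 2 is lower by $29,484.12.

Loan 2 by $29,484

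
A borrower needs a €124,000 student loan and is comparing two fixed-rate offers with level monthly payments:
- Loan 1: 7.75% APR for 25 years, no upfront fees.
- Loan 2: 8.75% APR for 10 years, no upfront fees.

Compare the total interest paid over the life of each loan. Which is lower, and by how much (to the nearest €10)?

Loan 1: monthly rate = 7.75%/12 = 0.0064583; payment = 124,000 × 0.0064583 / (1 − (1+0.0064583)^−300) = €936.61.
Total interest on Loan 1 = 300 × €936.61 − €124,000 = €156,983.00.
Loan 2: monthly rate = 8.75%/12 = 0.0072917; payment = 124,000 × 0.0072917 / (1 − (1+0.0072917)^−120) = €1,554.05.
Total interest on Loan 2 = 120 × €1,554.05 − €124,000 = €62,486.00.
Loan 2 is lower by €94,497.00.

Loan 2 by €94,500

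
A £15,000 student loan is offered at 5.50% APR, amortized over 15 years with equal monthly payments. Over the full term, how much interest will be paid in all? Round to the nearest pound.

£7,061

Monthly rate = 5.5%/12 = 0.0045833; payment = 15,000 × 0.0045833 / (1 − (1+0.0045833)^−180) = £122.56.
Total paid = 180 × £122.56 = £22,060.80; interest = £22,060.80 − £15,000 = £7,060.80.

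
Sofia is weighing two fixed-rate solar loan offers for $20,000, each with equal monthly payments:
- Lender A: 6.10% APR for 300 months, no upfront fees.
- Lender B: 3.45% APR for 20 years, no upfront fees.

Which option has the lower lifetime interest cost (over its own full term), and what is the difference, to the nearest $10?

Lender B by $11,310

Lender A: monthly rate = 6.1%/12 = 0.0050833; payment = 20,000 × 0.0050833 / (1 − (1+0.0050833)^−300) = $130.09.
Total interest on Lender A = 300 × $130.09 − $20,000 = $19,027.00.
Lender B: monthly rate = 3.45%/12 = 0.0028750; payment = 20,000 × 0.0028750 / (1 − (1+0.0028750)^−240) = $115.48.
Total interest on Lender B = 240 × $115.48 − $20,000 = $7,715.20.
Lender B is lower by $11,311.80.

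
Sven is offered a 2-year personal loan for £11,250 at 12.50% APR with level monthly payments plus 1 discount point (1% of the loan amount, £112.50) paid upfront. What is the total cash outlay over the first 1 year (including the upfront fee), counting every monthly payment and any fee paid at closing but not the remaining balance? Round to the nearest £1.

£6,499

Monthly rate = 12.5%/12 = 0.0104167; payment = 11,250 × 0.0104167 / (1 − (1+0.0104167)^−24) = £532.21.
Total outlay = 12 × £532.21 + £112.50 = £6,499.02.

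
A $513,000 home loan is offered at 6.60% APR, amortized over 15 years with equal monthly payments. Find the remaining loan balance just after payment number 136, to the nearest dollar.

With monthly rate i = 6.6%/12 = 0.0055000, the balance after k of n payments is P · [(1+i)^n − (1+i)^k] / [(1+i)^n − 1].
(1+0.0055000)^180 = 2.68394423 and (1+0.0055000)^136 = 2.10844458, so the balance is 513,000 × (2.68394423 − 2.10844458) / (2.68394423 − 1) = $175,321.32.

$175,321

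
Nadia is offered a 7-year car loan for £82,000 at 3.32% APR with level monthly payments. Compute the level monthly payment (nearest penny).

At 3.32% the monthly rate is 0.0027667, so the payment is 82,000 × 0.0027667 / (1 − 1.0027667^−84) = £1,095.36.

£1,095.36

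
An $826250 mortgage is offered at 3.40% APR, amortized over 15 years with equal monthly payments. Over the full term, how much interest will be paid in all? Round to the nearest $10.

$229,670

Monthly rate = 3.4%/12 = 0.0028333; payment = 826,250 × 0.0028333 / (1 − (1+0.0028333)^−180) = $5,866.23.
Total paid = 180 × $5,866.23 = $1,055,921.40; interest = $1,055,921.40 − $826,250 = $229,671.40.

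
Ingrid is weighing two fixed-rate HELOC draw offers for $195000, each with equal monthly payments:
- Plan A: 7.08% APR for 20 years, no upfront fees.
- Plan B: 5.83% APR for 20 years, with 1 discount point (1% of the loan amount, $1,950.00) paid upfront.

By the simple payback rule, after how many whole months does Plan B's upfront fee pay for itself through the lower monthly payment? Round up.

14 months

Plan A: monthly rate = 7.08%/12 = 0.0059000; payment = 195,000 × 0.0059000 / (1 − (1+0.0059000)^−240) = $1,521.21.
Plan B: at 5.83% the monthly rate is 0.0048583, so the payment is 195,000 × 0.0048583 / (1 − 1.0048583^−240) = $1,377.98.
Monthly savings = $1,521.21 − $1,377.98 = $143.23.
Break-even = $1,950.00 / $143.23 = 13.61 → 14 months.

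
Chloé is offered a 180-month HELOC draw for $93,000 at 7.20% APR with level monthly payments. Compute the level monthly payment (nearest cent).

At 7.20% the monthly rate is 0.0060000, so the payment is 93,000 × 0.0060000 / (1 − 1.0060000^−180) = $846.34.

$846.34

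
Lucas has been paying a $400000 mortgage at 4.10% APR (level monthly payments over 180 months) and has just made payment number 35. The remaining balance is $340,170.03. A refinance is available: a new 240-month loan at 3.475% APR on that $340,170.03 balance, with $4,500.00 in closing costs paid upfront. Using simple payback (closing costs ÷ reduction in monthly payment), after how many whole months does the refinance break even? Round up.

5 months

Current payment = 400,000 × 4.1%/12 / (1 − (1+0.0034167)^−180) = $2,978.84.
Refinanced payment = 340,170.03 × 0.0028958 / (1 − (1+0.0028958)^−240) = $1,968.48.
Monthly savings = $2,978.84 − $1,968.48 = $1,010.36.
Break-even = $4,500.00 / $1,010.36 = 4.45 → 5 months.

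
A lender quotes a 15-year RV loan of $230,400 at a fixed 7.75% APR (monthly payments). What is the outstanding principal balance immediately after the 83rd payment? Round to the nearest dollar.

With monthly rate i = 7.75%/12 = 0.0064583, the balance after k of n payments is P · [(1+i)^n − (1+i)^k] / [(1+i)^n − 1].
(1+0.0064583)^180 = 3.18598715 and (1+0.0064583)^83 = 1.70628436, so the balance is 230,400 × (3.18598715 − 1.70628436) / (3.18598715 − 1) = $155,958.61.

$155,959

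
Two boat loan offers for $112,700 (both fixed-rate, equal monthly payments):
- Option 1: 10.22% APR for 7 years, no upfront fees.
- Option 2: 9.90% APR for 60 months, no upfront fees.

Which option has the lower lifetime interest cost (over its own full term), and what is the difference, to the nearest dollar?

Option 2 by $14,898

Option 1: at 10.22% the monthly rate is 0.0085167, so the payment is 112,700 × 0.0085167 / (1 − 1.0085167^−84) = $1,883.79.
Total interest on Option 1 = 84 × $1,883.79 − $112,700 = $45,538.36.
Option 2: at 9.90% the monthly rate is 0.0082500, so the payment is 112,700 × 0.0082500 / (1 − 1.0082500^−60) = $2,389.00.
Total interest on Option 2 = 60 × $2,389.00 − $112,700 = $30,640.00.
Option 2 is lower by $14,898.36.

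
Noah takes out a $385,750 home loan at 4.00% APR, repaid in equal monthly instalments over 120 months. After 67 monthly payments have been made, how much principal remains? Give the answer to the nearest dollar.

With monthly rate i = 4%/12 = 0.0033333, the balance after k of n payments is P · [(1+i)^n − (1+i)^k] / [(1+i)^n − 1].
(1+0.0033333)^120 = 1.49083268 and (1+0.0033333)^67 = 1.24977300, so the balance is 385,750 × (1.49083268 − 1.24977300) / (1.49083268 − 1) = $189,451.06.

$189,451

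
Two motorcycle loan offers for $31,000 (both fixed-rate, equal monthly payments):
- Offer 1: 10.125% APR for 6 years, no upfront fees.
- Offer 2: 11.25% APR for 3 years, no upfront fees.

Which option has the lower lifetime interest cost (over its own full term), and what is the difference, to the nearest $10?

Offer 1: monthly rate = 10.125%/12 = 0.0084375; payment = 31,000 × 0.0084375 / (1 − (1+0.0084375)^−72) = $576.26.
Total interest on Offer 1 = 72 × $576.26 − $31,000 = $10,490.72.
Offer 2: at 11.25% the monthly rate is 0.0093750, so the payment is 31,000 × 0.0093750 / (1 − 1.0093750^−36) = $1,018.57.
Total interest on Offer 2 = 36 × $1,018.57 − $31,000 = $5,668.52.
Offer 2 is lower by $4,822.20.

Offer 2 by $4,820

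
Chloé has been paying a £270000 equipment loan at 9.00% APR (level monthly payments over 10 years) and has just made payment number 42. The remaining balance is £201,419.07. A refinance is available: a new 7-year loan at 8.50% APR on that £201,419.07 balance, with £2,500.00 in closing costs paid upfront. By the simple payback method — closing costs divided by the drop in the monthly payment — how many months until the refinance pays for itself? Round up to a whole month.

Current payment = 270,000 × 9%/12 / (1 − (1+0.0075000)^−120) = £3,420.25.
Refinanced payment = 201,419.07 × 0.0070833 / (1 − (1+0.0070833)^−84) = £3,189.77.
Monthly savings = £3,420.25 − £3,189.77 = £230.48.
Break-even = £2,500.00 / £230.48 = 10.85 → 11 months.

11 months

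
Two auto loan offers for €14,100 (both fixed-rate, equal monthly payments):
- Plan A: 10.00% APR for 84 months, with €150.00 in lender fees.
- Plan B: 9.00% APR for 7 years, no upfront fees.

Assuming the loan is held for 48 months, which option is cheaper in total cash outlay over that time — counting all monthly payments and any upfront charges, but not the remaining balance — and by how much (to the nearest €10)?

Plan B by €500

Plan A: at 10.00% the monthly rate is 0.0083333, so the payment is 14,100 × 0.0083333 / (1 − 1.0083333^−84) = €234.08.
Plan B: at 9.00% the monthly rate is 0.0075000, so the payment is 14,100 × 0.0075000 / (1 − 1.0075000^−84) = €226.86.
Over 48 months: Plan A costs 48 × €234.08 + €150.00 = €11,385.84; Plan B costs 48 × €226.86 = €10,889.28.
Plan B is cheaper by €11,385.84 − €10,889.28 = €496.56.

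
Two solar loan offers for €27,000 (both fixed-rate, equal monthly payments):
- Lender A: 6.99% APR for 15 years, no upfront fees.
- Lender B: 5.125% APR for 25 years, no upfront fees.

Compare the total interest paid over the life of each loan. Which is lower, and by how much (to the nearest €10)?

Lender A by €4,290

Lender A: at 6.99% the monthly rate is 0.0058250, so the payment is 27,000 × 0.0058250 / (1 − 1.0058250^−180) = €242.53.
Total interest on Lender A = 180 × €242.53 − €27,000 = €16,655.40.
Lender B: at 5.125% the monthly rate is 0.0042708, so the payment is 27,000 × 0.0042708 / (1 − 1.0042708^−300) = €159.81.
Total interest on Lender B = 300 × €159.81 − €27,000 = €20,943.00.
Lender A is lower by €4,287.60.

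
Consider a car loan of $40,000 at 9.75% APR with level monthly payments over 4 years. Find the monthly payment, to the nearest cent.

$1,009.71

Monthly rate = 9.75%/12 = 0.0081250; payment = 40,000 × 0.0081250 / (1 − (1+0.0081250)^−48) = $1,009.71.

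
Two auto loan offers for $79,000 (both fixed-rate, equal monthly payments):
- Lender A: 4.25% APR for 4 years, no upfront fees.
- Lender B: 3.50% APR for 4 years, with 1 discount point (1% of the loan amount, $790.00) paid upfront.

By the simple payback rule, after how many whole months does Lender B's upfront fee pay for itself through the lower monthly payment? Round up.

30 months

Lender A: monthly rate = 4.25%/12 = 0.0035417; payment = 79,000 × 0.0035417 / (1 − (1+0.0035417)^−48) = $1,792.60.
Lender B: monthly rate = 3.5%/12 = 0.0029167; payment = 79,000 × 0.0029167 / (1 − (1+0.0029167)^−48) = $1,766.12.
Monthly savings = $1,792.60 − $1,766.12 = $26.48.
Break-even = $790.00 / $26.48 = 29.83 → 30 months.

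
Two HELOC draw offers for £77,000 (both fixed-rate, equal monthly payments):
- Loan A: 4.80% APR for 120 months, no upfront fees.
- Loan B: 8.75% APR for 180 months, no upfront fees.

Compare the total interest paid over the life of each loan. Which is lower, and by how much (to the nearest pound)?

Loan A: at 4.80% the monthly rate is 0.0040000, so the payment is 77,000 × 0.0040000 / (1 − 1.0040000^−120) = £809.20.
Total interest on Loan A = 120 × £809.20 − £77,000 = £20,104.00.
Loan B: at 8.75% the monthly rate is 0.0072917, so the payment is 77,000 × 0.0072917 / (1 − 1.0072917^−180) = £769.58.
Total interest on Loan B = 180 × £769.58 − £77,000 = £61,524.40.
Loan A is lower by £41,420.40.

Loan A by £41,420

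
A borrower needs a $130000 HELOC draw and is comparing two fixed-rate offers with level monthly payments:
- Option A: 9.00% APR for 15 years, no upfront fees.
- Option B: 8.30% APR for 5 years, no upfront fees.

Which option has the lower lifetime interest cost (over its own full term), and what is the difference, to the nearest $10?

Option B by $78,060

Option A: monthly rate = 9%/12 = 0.0075000; payment = 130,000 × 0.0075000 / (1 − (1+0.0075000)^−180) = $1,318.55.
Total interest on Option A = 180 × $1,318.55 − $130,000 = $107,339.00.
Option B: monthly rate = 8.3%/12 = 0.0069167; payment = 130,000 × 0.0069167 / (1 − (1+0.0069167)^−60) = $2,654.64.
Total interest on Option B = 60 × $2,654.64 − $130,000 = $29,278.40.
Option B is lower by $78,060.60.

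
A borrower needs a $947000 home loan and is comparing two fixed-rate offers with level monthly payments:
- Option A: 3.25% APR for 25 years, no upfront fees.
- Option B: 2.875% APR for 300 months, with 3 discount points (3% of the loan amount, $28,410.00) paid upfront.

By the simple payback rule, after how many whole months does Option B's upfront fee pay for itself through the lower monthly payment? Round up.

Option A: monthly rate = 3.25%/12 = 0.0027083; payment = 947,000 × 0.0027083 / (1 − (1+0.0027083)^−300) = $4,614.88.
Option B: at 2.875% the monthly rate is 0.0023958, so the payment is 947,000 × 0.0023958 / (1 − 1.0023958^−300) = $4,429.45.
Monthly savings = $4,614.88 − $4,429.45 = $185.43.
Break-even = $28,410.00 / $185.43 = 153.21 → 154 months.

154 months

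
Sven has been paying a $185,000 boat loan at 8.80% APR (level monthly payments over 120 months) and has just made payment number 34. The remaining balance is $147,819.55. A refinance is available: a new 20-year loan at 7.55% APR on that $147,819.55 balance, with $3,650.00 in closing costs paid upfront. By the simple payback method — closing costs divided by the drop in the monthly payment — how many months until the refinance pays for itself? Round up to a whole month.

Current payment = 185,000 × 8.8%/12 / (1 − (1+0.0073333)^−120) = $2,323.52.
Refinanced payment = 147,819.55 × 0.0062917 / (1 − (1+0.0062917)^−240) = $1,195.35.
Monthly savings = $2,323.52 − $1,195.35 = $1,128.17.
Break-even = $3,650.00 / $1,128.17 = 3.24 → 4 months.

4 months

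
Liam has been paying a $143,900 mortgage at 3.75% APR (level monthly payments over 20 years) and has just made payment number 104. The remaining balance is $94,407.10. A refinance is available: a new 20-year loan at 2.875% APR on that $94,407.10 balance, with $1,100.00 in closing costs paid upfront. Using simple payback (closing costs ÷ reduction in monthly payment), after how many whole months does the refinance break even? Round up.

Current payment = 143,900 × 3.75%/12 / (1 − (1+0.0031250)^−240) = $853.17.
Refinanced payment = 94,407.10 × 0.0023958 / (1 − (1+0.0023958)^−240) = $517.69.
Monthly savings = $853.17 − $517.69 = $335.48.
Break-even = $1,100.00 / $335.48 = 3.28 → 4 months.

4 months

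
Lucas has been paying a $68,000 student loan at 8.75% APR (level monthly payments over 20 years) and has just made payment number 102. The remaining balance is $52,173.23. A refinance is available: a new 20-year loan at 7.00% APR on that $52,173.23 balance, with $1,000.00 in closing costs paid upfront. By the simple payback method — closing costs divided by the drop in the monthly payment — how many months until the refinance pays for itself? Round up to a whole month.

6 months

Current payment = 68,000 × 8.75%/12 / (1 − (1+0.0072917)^−240) = $600.92.
Refinanced payment = 52,173.23 × 0.0058333 / (1 − (1+0.0058333)^−240) = $404.50.
Monthly savings = $600.92 − $404.50 = $196.42.
Break-even = $1,000.00 / $196.42 = 5.09 → 6 months.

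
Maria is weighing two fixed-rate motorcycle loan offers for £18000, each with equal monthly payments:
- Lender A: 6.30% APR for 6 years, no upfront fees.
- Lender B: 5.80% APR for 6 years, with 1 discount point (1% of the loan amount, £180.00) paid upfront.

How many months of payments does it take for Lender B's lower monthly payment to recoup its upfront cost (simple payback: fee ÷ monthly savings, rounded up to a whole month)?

43 months

Lender A: at 6.30% the monthly rate is 0.0052500, so the payment is 18,000 × 0.0052500 / (1 − 1.0052500^−72) = £300.87.
Lender B: at 5.80% the monthly rate is 0.0048333, so the payment is 18,000 × 0.0048333 / (1 − 1.0048333^−72) = £296.62.
Monthly savings = £300.87 − £296.62 = £4.25.
Break-even = £180.00 / £4.25 = 42.35 → 43 months.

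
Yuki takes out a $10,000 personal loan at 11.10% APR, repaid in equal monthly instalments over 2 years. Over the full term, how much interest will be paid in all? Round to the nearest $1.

Monthly rate = 11.1%/12 = 0.0092500; payment = 10,000 × 0.0092500 / (1 − (1+0.0092500)^−24) = $466.54.
Total paid = 24 × $466.54 = $11,196.96; interest = $11,196.96 − $10,000 = $1,196.96.

$1,197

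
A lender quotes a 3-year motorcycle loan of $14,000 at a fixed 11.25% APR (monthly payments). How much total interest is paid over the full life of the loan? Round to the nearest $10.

Monthly rate = 11.25%/12 = 0.0093750; payment = 14,000 × 0.0093750 / (1 − (1+0.0093750)^−36) = $460.00.
Total paid = 36 × $460.00 = $16,560.00; interest = $16,560.00 − $14,000 = $2,560.00.

$2,560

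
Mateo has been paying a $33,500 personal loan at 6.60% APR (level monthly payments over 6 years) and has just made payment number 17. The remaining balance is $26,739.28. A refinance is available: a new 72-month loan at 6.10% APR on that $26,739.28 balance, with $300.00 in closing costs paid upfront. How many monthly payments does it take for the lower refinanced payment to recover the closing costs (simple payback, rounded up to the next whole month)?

Current payment = 33,500 × 6.6%/12 / (1 − (1+0.0055000)^−72) = $564.73.
Refinanced payment = 26,739.28 × 0.0050833 / (1 − (1+0.0050833)^−72) = $444.41.
Monthly savings = $564.73 − $444.41 = $120.32.
Break-even = $300.00 / $120.32 = 2.49 → 3 months.

3 months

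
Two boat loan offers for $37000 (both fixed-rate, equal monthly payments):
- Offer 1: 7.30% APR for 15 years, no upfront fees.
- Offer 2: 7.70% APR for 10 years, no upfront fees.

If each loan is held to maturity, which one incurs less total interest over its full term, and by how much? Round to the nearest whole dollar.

Offer 1: at 7.30% the monthly rate is 0.0060833, so the payment is 37,000 × 0.0060833 / (1 − 1.0060833^−180) = $338.80.
Total interest on Offer 1 = 180 × $338.80 − $37,000 = $23,984.00.
Offer 2: at 7.70% the monthly rate is 0.0064167, so the payment is 37,000 × 0.0064167 / (1 − 1.0064167^−120) = $443.07.
Total interest on Offer 2 = 120 × $443.07 − $37,000 = $16,168.40.
Offer 2 is lower by $7,815.60.

Offer 2 by $7,816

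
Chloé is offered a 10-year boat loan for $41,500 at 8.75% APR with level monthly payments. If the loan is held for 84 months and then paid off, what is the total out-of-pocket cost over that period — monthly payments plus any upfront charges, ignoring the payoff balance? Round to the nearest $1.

$43,689

At 8.75% the monthly rate is 0.0072917, so the payment is 41,500 × 0.0072917 / (1 − 1.0072917^−120) = $520.11.
Total outlay = 84 × $520.11 = $43,689.24.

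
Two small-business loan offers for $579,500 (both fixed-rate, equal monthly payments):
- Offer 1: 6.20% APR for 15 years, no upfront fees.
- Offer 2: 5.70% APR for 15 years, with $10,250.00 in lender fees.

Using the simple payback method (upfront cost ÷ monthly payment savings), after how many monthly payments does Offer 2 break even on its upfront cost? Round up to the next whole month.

66 months

Offer 1: at 6.20% the monthly rate is 0.0051667, so the payment is 579,500 × 0.0051667 / (1 − 1.0051667^−180) = $4,952.99.
Offer 2: at 5.70% the monthly rate is 0.0047500, so the payment is 579,500 × 0.0047500 / (1 − 1.0047500^−180) = $4,796.73.
Monthly savings = $4,952.99 − $4,796.73 = $156.26.
Break-even = $10,250.00 / $156.26 = 65.60 → 66 months.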